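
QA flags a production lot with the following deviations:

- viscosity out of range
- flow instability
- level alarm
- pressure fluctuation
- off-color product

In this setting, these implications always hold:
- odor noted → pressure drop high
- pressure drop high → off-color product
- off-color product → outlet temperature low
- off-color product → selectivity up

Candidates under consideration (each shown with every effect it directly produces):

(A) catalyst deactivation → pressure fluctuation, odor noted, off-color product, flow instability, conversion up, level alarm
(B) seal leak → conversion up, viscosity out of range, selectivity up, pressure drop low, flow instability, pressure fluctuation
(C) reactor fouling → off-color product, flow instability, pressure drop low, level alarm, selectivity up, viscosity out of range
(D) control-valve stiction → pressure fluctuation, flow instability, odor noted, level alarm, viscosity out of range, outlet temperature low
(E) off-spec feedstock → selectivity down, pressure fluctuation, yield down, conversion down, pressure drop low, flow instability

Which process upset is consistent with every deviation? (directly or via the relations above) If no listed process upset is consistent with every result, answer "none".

Checking each candidate against the observations:
(A) catalyst deactivation — does not account for viscosity out of range
(B) seal leak — does not account for level alarm, off-color product
(C) reactor fouling — does not account for pressure fluctuation
(D) control-valve stiction — viscosity out of range +; flow instability +; level alarm +; pressure fluctuation +; off-color product + (through odor noted → pressure drop high → off-color product)
(E) off-spec feedstock — viscosity out of range -; flow instability +; level alarm -; pressure fluctuation +; off-color product -
(D) alone accounts for all the evidence.

D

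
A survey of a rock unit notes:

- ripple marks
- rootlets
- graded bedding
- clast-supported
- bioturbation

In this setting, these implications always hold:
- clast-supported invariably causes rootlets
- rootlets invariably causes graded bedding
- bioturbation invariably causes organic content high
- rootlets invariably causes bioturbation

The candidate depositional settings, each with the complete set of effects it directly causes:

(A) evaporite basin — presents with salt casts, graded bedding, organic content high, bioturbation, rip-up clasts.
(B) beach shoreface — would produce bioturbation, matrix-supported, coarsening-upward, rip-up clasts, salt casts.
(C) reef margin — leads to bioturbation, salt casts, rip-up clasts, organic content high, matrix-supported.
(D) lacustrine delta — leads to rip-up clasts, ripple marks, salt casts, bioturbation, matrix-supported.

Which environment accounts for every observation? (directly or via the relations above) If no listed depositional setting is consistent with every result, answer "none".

For each candidate, compare predicted effects to what was observed:
(A) evaporite basin — ripple marks -; rootlets -; graded bedding +; clast-supported -; bioturbation +
(B) beach shoreface — fails on ripple marks, rootlets, graded bedding, clast-supported (predicts matrix-supported, not clast-supported)
(C) reef margin — fails on ripple marks, rootlets, graded bedding, clast-supported (predicts matrix-supported, not clast-supported)
(D) lacustrine delta — fails on rootlets, graded bedding, clast-supported (predicts matrix-supported, not clast-supported)
None of the listed candidates fits everything.

none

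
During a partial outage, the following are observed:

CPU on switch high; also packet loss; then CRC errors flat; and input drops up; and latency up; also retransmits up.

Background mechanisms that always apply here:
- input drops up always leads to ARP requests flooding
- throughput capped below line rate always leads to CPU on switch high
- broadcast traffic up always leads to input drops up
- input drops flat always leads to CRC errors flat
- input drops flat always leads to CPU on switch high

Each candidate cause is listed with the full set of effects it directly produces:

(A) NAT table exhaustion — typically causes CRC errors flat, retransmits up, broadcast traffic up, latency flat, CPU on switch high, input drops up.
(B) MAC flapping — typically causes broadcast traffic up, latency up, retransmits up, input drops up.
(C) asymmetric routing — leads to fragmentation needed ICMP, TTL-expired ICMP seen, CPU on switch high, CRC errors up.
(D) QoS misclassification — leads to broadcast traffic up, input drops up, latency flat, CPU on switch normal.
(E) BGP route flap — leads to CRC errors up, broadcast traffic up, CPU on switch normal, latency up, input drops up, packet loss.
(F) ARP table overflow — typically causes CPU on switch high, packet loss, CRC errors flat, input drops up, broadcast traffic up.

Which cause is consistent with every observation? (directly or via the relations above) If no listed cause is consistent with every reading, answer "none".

none

Checking each candidate against the observations:
(A) NAT table exhaustion — CPU on switch high match; packet loss miss; CRC errors flat match; input drops up match; latency up miss; retransmits up match
(B) MAC flapping — CPU on switch high miss; packet loss miss; CRC errors flat miss; input drops up match; latency up match; retransmits up match
(C) asymmetric routing — fails on packet loss, CRC errors flat, input drops up, latency up, retransmits up (predicts CRC errors up, not CRC errors flat)
(D) QoS misclassification — CPU on switch high miss; packet loss miss; CRC errors flat miss; input drops up match; latency up miss; retransmits up miss
(E) BGP route flap — fails on CPU on switch high, CRC errors flat, retransmits up (predicts CPU on switch normal, not CPU on switch high; predicts CRC errors up, not CRC errors flat)
(F) ARP table overflow — does not account for latency up, retransmits up
No candidate is consistent with all observations.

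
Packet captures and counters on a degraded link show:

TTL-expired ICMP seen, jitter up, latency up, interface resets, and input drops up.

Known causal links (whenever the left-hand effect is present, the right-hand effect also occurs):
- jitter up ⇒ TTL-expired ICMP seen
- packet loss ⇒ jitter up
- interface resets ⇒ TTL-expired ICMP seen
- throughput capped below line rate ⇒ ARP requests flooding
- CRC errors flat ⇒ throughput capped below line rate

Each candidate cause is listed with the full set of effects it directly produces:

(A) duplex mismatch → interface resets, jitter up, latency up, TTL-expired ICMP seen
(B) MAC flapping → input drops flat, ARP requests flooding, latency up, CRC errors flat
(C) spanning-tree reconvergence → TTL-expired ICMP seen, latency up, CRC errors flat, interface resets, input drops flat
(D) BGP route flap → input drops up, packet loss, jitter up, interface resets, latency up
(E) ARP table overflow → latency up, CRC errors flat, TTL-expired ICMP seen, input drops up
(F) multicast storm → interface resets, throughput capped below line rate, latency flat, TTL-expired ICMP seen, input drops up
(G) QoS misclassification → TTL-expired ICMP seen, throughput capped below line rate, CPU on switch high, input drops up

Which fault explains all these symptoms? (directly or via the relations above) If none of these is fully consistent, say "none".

D

Testing each hypothesis:
(A) duplex mismatch — TTL-expired ICMP seen match; jitter up match; latency up match; interface resets match; input drops up miss
(B) MAC flapping — fails on TTL-expired ICMP seen, jitter up, interface resets, input drops up (predicts input drops flat, not input drops up)
(C) spanning-tree reconvergence — TTL-expired ICMP seen match; jitter up miss; latency up match; interface resets match; input drops up miss
(D) BGP route flap — accounts for every observation (TTL-expired ICMP seen through jitter up → TTL-expired ICMP seen)
(E) ARP table overflow — TTL-expired ICMP seen match; jitter up miss; latency up match; interface resets miss; input drops up match
(F) multicast storm — fails on jitter up, latency up (predicts latency flat, not latency up)
(G) QoS misclassification — TTL-expired ICMP seen match; jitter up miss; latency up miss; interface resets miss; input drops up match
(D) alone accounts for all the evidence.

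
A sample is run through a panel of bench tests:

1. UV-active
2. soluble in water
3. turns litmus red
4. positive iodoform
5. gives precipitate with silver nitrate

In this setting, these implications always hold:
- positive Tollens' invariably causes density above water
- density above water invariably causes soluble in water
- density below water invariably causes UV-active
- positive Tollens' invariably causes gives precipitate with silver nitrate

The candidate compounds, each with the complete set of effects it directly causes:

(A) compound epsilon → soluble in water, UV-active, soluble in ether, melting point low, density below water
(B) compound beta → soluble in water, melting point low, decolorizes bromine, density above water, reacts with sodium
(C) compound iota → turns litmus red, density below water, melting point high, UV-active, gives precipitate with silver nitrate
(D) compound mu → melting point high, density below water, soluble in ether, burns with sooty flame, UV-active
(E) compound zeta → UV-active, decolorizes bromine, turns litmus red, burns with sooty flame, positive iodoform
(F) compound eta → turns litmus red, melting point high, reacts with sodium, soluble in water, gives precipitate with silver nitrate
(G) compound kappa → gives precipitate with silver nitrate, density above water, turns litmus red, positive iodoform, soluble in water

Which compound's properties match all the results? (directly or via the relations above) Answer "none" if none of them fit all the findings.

Testing each hypothesis:
(A) compound epsilon — UV-active match; soluble in water match; turns litmus red miss; positive iodoform miss; gives precipitate with silver nitrate miss
(B) compound beta — does not account for UV-active, turns litmus red, positive iodoform, gives precipitate with silver nitrate
(C) compound iota — UV-active match; soluble in water miss; turns litmus red match; positive iodoform miss; gives precipitate with silver nitrate match
(D) compound mu — UV-active match; soluble in water miss; turns litmus red miss; positive iodoform miss; gives precipitate with silver nitrate miss
(E) compound zeta — does not account for soluble in water, gives precipitate with silver nitrate
(F) compound eta — UV-active miss; soluble in water match; turns litmus red match; positive iodoform miss; gives precipitate with silver nitrate match
(G) compound kappa — UV-active miss; soluble in water match; turns litmus red match; positive iodoform match; gives precipitate with silver nitrate match
Every candidate fails on at least one observation.

none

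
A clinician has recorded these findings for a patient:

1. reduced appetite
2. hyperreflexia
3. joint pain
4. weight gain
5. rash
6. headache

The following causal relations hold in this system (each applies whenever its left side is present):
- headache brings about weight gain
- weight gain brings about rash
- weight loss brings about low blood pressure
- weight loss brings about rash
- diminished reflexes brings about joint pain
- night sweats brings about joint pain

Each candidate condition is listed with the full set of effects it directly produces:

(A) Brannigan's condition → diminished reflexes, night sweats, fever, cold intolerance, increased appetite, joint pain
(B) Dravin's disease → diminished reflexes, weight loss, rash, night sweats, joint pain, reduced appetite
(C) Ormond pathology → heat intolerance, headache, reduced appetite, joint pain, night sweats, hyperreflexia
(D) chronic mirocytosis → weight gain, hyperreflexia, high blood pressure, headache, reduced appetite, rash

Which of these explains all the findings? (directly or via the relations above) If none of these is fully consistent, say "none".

Testing each hypothesis:
(A) Brannigan's condition — reduced appetite -; hyperreflexia -; joint pain +; weight gain -; rash -; headache -
(B) Dravin's disease — fails on hyperreflexia, weight gain, headache (predicts diminished reflexes, not hyperreflexia; predicts weight loss, not weight gain)
(C) Ormond pathology — reduced appetite +; hyperreflexia +; joint pain +; weight gain + (via headache → weight gain); rash + (via headache → weight gain → rash); headache +
(D) chronic mirocytosis — reduced appetite +; hyperreflexia +; joint pain -; weight gain +; rash +; headache +
Only (C) is consistent with every observation.

C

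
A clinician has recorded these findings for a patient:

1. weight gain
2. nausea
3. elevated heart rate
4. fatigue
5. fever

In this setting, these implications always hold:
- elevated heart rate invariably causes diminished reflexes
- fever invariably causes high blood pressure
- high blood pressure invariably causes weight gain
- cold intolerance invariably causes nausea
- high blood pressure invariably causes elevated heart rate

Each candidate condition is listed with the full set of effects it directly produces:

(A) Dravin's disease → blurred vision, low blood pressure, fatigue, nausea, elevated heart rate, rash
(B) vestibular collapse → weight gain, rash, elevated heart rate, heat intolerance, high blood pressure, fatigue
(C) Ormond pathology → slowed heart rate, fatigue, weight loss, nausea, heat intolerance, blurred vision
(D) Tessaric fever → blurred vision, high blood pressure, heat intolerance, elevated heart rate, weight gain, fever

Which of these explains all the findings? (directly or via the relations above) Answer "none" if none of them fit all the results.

none

Per-candidate check:
(A) Dravin's disease — weight gain -; nausea +; elevated heart rate +; fatigue +; fever -
(B) vestibular collapse — does not account for nausea, fever
(C) Ormond pathology — weight gain -; nausea +; elevated heart rate -; fatigue +; fever -
(D) Tessaric fever — does not account for nausea, fatigue
No candidate is consistent with all observations.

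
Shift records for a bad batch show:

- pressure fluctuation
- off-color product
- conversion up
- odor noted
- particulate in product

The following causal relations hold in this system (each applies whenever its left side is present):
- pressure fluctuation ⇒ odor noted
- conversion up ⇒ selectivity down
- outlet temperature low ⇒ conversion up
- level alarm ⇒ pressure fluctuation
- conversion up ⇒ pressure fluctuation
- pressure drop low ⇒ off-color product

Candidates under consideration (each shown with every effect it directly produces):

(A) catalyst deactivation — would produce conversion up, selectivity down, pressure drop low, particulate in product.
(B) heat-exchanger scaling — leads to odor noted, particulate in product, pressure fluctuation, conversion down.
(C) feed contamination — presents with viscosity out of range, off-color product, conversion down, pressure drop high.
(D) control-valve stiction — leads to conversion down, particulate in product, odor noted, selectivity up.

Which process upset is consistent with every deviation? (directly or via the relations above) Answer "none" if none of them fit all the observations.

A

Checking each candidate against the observations:
(A) catalyst deactivation — pressure fluctuation + (by conversion up → pressure fluctuation); off-color product + (by pressure drop low → off-color product); conversion up +; odor noted + (by conversion up → pressure fluctuation → odor noted); particulate in product +
(B) heat-exchanger scaling — pressure fluctuation +; off-color product -; conversion up -; odor noted +; particulate in product +
(C) feed contamination — pressure fluctuation -; off-color product +; conversion up -; odor noted -; particulate in product -
(D) control-valve stiction — fails on pressure fluctuation, off-color product, conversion up (predicts conversion down, not conversion up)
(A) is the only candidate with no mismatches.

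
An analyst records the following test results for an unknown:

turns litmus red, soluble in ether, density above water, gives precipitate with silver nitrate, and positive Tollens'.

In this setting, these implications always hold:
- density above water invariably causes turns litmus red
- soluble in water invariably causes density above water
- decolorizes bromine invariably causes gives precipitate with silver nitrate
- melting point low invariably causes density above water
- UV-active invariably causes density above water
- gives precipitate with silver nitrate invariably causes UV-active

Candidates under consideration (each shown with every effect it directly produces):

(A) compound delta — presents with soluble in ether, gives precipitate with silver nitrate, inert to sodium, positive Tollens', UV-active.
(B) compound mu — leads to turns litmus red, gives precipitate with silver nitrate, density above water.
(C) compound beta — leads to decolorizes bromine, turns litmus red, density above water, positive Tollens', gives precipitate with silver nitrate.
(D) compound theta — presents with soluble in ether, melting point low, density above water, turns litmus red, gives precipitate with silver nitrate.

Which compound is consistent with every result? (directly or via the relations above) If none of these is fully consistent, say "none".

A

Per-candidate check:
(A) compound delta — accounts for every observation (turns litmus red through UV-active → density above water → turns litmus red)
(B) compound mu — does not account for soluble in ether, positive Tollens'
(C) compound beta — does not account for soluble in ether
(D) compound theta — turns litmus red match; soluble in ether match; density above water match; gives precipitate with silver nitrate match; positive Tollens' miss
(A) is the only candidate with no mismatches.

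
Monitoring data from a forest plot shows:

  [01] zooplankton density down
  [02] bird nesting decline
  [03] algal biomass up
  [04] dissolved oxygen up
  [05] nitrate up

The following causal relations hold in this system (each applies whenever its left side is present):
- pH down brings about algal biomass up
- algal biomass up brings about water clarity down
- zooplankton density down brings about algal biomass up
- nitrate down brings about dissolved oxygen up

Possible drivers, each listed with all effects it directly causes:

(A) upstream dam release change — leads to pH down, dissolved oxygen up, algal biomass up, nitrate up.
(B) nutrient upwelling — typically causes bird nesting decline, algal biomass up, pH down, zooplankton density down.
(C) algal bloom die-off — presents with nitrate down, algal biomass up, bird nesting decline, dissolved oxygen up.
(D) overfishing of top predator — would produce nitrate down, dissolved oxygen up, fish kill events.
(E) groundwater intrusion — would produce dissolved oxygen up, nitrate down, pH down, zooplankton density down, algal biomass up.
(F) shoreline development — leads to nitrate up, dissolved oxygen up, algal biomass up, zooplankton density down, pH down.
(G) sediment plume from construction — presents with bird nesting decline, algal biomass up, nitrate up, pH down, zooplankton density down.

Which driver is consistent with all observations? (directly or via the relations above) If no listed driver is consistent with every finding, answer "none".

Checking each candidate against the observations:
(A) upstream dam release change — zooplankton density down -; bird nesting decline -; algal biomass up +; dissolved oxygen up +; nitrate up +
(B) nutrient upwelling — zooplankton density down +; bird nesting decline +; algal biomass up +; dissolved oxygen up -; nitrate up -
(C) algal bloom die-off — zooplankton density down -; bird nesting decline +; algal biomass up +; dissolved oxygen up +; nitrate up -
(D) overfishing of top predator — zooplankton density down -; bird nesting decline -; algal biomass up -; dissolved oxygen up +; nitrate up -
(E) groundwater intrusion — fails on bird nesting decline, nitrate up (predicts nitrate down, not nitrate up)
(F) shoreline development — zooplankton density down +; bird nesting decline -; algal biomass up +; dissolved oxygen up +; nitrate up +
(G) sediment plume from construction — does not account for dissolved oxygen up
Every candidate fails on at least one observation.

none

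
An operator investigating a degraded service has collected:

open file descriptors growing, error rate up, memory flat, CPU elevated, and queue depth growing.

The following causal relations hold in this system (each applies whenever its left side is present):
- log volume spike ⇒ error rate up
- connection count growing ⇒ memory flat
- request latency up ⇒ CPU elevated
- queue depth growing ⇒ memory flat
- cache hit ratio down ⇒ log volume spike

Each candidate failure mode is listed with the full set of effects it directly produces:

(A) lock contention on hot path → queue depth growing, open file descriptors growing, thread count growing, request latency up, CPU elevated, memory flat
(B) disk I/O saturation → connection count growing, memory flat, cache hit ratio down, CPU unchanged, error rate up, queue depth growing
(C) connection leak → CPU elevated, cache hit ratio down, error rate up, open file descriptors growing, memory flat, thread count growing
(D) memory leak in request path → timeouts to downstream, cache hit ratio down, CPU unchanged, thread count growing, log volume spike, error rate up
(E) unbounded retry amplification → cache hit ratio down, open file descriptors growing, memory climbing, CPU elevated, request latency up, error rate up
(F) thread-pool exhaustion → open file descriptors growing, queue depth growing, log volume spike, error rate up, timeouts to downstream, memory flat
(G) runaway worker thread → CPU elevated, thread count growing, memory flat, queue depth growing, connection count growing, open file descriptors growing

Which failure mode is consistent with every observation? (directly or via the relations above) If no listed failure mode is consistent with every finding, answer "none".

none

For each candidate, compare predicted effects to what was observed:
(A) lock contention on hot path — does not account for error rate up
(B) disk I/O saturation — open file descriptors growing -; error rate up +; memory flat +; CPU elevated -; queue depth growing +
(C) connection leak — open file descriptors growing +; error rate up +; memory flat +; CPU elevated +; queue depth growing -
(D) memory leak in request path — fails on open file descriptors growing, memory flat, CPU elevated, queue depth growing (predicts CPU unchanged, not CPU elevated)
(E) unbounded retry amplification — open file descriptors growing +; error rate up +; memory flat -; CPU elevated +; queue depth growing -
(F) thread-pool exhaustion — does not account for CPU elevated
(G) runaway worker thread — open file descriptors growing +; error rate up -; memory flat +; CPU elevated +; queue depth growing +
Every candidate fails on at least one observation.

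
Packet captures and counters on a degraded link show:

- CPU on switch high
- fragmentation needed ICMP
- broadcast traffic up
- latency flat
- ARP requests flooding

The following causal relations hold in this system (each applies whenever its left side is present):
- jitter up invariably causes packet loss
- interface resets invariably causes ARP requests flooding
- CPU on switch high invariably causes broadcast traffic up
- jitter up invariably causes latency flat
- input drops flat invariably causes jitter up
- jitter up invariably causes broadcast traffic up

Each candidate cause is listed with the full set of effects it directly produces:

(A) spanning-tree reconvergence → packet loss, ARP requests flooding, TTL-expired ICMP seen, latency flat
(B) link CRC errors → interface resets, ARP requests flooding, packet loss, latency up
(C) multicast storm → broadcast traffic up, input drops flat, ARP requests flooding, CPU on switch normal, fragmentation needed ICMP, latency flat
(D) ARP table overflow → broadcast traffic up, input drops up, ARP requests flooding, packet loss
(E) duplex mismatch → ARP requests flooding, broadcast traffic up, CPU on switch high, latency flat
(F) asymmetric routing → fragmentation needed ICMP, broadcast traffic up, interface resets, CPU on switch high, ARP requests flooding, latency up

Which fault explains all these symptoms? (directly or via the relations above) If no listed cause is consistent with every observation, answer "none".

none

Per-candidate check:
(A) spanning-tree reconvergence — CPU on switch high NO; fragmentation needed ICMP NO; broadcast traffic up NO; latency flat yes; ARP requests flooding yes
(B) link CRC errors — fails on CPU on switch high, fragmentation needed ICMP, broadcast traffic up, latency flat (predicts latency up, not latency flat)
(C) multicast storm — CPU on switch high NO; fragmentation needed ICMP yes; broadcast traffic up yes; latency flat yes; ARP requests flooding yes
(D) ARP table overflow — does not account for CPU on switch high, fragmentation needed ICMP, latency flat
(E) duplex mismatch — does not account for fragmentation needed ICMP
(F) asymmetric routing — fails on latency flat (predicts latency up, not latency flat)
Every candidate fails on at least one observation.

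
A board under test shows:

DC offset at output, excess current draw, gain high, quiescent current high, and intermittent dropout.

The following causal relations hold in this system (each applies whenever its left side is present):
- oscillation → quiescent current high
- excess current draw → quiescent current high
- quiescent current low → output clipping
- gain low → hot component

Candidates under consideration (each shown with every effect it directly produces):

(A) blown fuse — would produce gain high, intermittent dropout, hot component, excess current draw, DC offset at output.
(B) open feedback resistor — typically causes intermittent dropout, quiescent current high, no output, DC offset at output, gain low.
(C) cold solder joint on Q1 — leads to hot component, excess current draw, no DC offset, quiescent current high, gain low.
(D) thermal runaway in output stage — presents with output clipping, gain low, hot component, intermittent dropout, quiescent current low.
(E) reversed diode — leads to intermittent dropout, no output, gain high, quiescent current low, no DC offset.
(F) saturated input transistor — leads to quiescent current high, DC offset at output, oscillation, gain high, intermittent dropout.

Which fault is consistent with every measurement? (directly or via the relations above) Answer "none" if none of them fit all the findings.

For each candidate, compare predicted effects to what was observed:
(A) blown fuse — accounts for every observation (quiescent current high by excess current draw → quiescent current high)
(B) open feedback resistor — DC offset at output yes; excess current draw NO; gain high NO; quiescent current high yes; intermittent dropout yes
(C) cold solder joint on Q1 — fails on DC offset at output, gain high, intermittent dropout (predicts no DC offset, not DC offset at output; predicts gain low, not gain high)
(D) thermal runaway in output stage — fails on DC offset at output, excess current draw, gain high, quiescent current high (predicts gain low, not gain high; predicts quiescent current low, not quiescent current high)
(E) reversed diode — DC offset at output NO; excess current draw NO; gain high yes; quiescent current high NO; intermittent dropout yes
(F) saturated input transistor — DC offset at output yes; excess current draw NO; gain high yes; quiescent current high yes; intermittent dropout yes
(A) alone accounts for all the evidence.

A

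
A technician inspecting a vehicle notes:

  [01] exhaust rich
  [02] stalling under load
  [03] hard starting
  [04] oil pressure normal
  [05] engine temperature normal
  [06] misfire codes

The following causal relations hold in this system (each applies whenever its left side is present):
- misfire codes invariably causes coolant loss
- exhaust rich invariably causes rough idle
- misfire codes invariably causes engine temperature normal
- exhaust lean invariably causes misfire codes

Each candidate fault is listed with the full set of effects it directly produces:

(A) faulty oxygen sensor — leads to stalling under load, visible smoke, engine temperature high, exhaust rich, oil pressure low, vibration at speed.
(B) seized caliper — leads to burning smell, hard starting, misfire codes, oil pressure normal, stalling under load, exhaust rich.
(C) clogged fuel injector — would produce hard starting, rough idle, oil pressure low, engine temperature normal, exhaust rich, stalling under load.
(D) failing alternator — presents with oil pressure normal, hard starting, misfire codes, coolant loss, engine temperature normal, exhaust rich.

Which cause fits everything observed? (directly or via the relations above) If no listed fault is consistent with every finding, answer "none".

B

Checking each candidate against the observations:
(A) faulty oxygen sensor — fails on hard starting, oil pressure normal, engine temperature normal, misfire codes (predicts oil pressure low, not oil pressure normal; predicts engine temperature high, not engine temperature normal)
(B) seized caliper — accounts for every observation (engine temperature normal through misfire codes → engine temperature normal)
(C) clogged fuel injector — fails on oil pressure normal, misfire codes (predicts oil pressure low, not oil pressure normal)
(D) failing alternator — does not account for stalling under load
(B) is the only candidate with no mismatches.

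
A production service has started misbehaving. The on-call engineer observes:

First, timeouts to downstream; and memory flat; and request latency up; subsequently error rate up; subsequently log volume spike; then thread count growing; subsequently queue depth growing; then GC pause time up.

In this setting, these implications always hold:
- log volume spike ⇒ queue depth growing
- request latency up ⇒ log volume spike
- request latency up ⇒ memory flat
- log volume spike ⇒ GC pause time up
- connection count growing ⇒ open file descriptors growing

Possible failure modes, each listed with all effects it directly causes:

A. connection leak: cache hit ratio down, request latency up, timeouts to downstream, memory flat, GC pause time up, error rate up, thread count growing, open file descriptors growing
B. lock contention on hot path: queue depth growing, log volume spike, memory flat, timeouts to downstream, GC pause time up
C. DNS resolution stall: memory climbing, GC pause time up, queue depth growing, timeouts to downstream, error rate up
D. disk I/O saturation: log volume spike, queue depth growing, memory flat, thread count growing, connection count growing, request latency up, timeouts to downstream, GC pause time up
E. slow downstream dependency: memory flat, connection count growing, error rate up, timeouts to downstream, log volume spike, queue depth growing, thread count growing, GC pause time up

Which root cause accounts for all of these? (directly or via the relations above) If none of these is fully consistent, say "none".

A

Per-candidate check:
(A) connection leak — timeouts to downstream +; memory flat +; request latency up +; error rate up +; log volume spike + (through request latency up → log volume spike); thread count growing +; queue depth growing + (through request latency up → log volume spike → queue depth growing); GC pause time up +
(B) lock contention on hot path — timeouts to downstream +; memory flat +; request latency up -; error rate up -; log volume spike +; thread count growing -; queue depth growing +; GC pause time up +
(C) DNS resolution stall — timeouts to downstream +; memory flat -; request latency up -; error rate up +; log volume spike -; thread count growing -; queue depth growing +; GC pause time up +
(D) disk I/O saturation — does not account for error rate up
(E) slow downstream dependency — timeouts to downstream +; memory flat +; request latency up -; error rate up +; log volume spike +; thread count growing +; queue depth growing +; GC pause time up +
(A) is the only candidate with no mismatches.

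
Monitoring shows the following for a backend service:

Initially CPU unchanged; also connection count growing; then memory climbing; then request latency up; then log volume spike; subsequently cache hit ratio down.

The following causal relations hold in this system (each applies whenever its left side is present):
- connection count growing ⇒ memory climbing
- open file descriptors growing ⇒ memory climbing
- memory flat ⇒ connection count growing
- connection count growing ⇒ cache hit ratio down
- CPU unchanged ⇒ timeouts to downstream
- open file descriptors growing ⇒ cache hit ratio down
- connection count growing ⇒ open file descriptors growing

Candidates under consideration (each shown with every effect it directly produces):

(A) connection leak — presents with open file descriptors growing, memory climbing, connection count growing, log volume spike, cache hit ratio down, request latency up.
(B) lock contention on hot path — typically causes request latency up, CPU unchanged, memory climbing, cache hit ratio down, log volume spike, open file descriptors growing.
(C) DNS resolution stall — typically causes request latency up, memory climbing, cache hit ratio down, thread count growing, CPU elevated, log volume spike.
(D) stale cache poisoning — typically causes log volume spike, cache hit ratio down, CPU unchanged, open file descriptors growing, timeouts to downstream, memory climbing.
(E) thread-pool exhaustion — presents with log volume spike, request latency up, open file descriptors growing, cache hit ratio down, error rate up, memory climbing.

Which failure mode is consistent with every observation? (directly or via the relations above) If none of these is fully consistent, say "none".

none

For each candidate, compare predicted effects to what was observed:
(A) connection leak — does not account for CPU unchanged
(B) lock contention on hot path — does not account for connection count growing
(C) DNS resolution stall — CPU unchanged -; connection count growing -; memory climbing +; request latency up +; log volume spike +; cache hit ratio down +
(D) stale cache poisoning — CPU unchanged +; connection count growing -; memory climbing +; request latency up -; log volume spike +; cache hit ratio down +
(E) thread-pool exhaustion — CPU unchanged -; connection count growing -; memory climbing +; request latency up +; log volume spike +; cache hit ratio down +
No candidate is consistent with all observations.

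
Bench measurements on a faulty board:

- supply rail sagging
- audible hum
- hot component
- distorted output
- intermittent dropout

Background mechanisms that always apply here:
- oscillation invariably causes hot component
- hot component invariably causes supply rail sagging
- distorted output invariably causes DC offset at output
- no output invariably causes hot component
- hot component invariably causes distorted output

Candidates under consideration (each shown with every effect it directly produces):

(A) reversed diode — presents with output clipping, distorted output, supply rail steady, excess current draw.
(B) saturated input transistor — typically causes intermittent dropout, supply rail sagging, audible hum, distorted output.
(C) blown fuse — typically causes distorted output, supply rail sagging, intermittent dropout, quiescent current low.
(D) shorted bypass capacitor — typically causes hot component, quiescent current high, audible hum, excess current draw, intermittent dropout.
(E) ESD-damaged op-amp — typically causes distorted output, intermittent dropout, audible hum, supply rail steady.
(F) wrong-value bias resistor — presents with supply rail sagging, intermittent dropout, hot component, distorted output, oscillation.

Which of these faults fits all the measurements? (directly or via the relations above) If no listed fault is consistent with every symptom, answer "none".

D

Per-candidate check:
(A) reversed diode — fails on supply rail sagging, audible hum, hot component, intermittent dropout (predicts supply rail steady, not supply rail sagging)
(B) saturated input transistor — supply rail sagging yes; audible hum yes; hot component NO; distorted output yes; intermittent dropout yes
(C) blown fuse — supply rail sagging yes; audible hum NO; hot component NO; distorted output yes; intermittent dropout yes
(D) shorted bypass capacitor — supply rail sagging yes (via hot component → supply rail sagging); audible hum yes; hot component yes; distorted output yes (via hot component → distorted output); intermittent dropout yes
(E) ESD-damaged op-amp — fails on supply rail sagging, hot component (predicts supply rail steady, not supply rail sagging)
(F) wrong-value bias resistor — does not account for audible hum
(D) is the only candidate with no mismatches.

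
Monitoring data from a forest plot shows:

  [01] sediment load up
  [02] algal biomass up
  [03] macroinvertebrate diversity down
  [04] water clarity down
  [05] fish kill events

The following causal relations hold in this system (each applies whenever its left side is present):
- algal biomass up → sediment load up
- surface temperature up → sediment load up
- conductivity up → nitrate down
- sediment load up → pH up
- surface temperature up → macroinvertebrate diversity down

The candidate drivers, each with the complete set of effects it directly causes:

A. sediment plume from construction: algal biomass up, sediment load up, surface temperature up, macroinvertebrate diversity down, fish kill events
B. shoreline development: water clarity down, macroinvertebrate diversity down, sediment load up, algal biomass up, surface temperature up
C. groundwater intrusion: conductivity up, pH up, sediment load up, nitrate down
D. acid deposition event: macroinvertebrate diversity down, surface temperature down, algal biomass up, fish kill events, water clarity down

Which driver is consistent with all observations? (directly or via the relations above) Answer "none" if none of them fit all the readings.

D

For each candidate, compare predicted effects to what was observed:
(A) sediment plume from construction — sediment load up yes; algal biomass up yes; macroinvertebrate diversity down yes; water clarity down NO; fish kill events yes
(B) shoreline development — does not account for fish kill events
(C) groundwater intrusion — sediment load up yes; algal biomass up NO; macroinvertebrate diversity down NO; water clarity down NO; fish kill events NO
(D) acid deposition event — sediment load up yes (through algal biomass up → sediment load up); algal biomass up yes; macroinvertebrate diversity down yes; water clarity down yes; fish kill events yes
(D) is the only candidate with no mismatches.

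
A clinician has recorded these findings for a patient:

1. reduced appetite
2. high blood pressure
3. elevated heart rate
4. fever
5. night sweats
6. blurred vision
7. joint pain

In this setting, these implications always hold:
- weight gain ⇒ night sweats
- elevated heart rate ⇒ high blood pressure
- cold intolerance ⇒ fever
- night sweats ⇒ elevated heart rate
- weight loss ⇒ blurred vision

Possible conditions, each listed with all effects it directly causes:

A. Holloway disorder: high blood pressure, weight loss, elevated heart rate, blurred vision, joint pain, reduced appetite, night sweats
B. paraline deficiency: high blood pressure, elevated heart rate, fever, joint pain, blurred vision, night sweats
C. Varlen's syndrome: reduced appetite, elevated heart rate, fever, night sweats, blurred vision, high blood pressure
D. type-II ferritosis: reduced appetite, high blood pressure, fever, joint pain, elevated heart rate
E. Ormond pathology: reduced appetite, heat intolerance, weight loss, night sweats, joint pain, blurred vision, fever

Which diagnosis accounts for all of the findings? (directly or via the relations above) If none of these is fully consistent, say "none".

Checking each candidate against the observations:
(A) Holloway disorder — reduced appetite match; high blood pressure match; elevated heart rate match; fever miss; night sweats match; blurred vision match; joint pain match
(B) paraline deficiency — reduced appetite miss; high blood pressure match; elevated heart rate match; fever match; night sweats match; blurred vision match; joint pain match
(C) Varlen's syndrome — does not account for joint pain
(D) type-II ferritosis — does not account for night sweats, blurred vision
(E) Ormond pathology — accounts for every observation (high blood pressure by night sweats → elevated heart rate → high blood pressure)
Only (E) is consistent with every observation.

E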